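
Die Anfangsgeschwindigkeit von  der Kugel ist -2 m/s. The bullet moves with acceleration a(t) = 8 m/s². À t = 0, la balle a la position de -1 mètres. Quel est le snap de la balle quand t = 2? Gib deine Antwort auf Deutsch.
Ausgehend von der Beschleunigung a(t) = 8, nehmen wir 2 Ableitungen. Die Ableitung von der Beschleunigung ergibt den Ruck: j(t) = 0. Durch Ableiten von dem Ruck erhalten wir den Snap: s(t) = 0. Aus der Gleichung für den Snap s(t) = 0, setzen wir t = 2 ein und erhalten s = 0.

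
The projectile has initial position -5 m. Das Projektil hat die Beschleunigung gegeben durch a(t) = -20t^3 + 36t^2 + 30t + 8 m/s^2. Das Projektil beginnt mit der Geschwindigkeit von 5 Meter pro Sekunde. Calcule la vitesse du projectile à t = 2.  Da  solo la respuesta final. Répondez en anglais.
The answer is 97.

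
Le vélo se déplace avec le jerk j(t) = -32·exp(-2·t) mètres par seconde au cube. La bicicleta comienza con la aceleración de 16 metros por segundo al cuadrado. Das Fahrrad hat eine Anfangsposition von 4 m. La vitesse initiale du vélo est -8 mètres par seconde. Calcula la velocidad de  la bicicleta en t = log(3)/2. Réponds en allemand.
Wir müssen die Stammfunktion unserer Gleichung für den Ruck j(t) = -32·exp(-2·t) 2-mal finden. Das Integral von dem Ruck ist die Beschleunigung. Mit a(0) = 16 erhalten wir a(t) = 16·exp(-2·t). Die Stammfunktion von der Beschleunigung, mit v(0) = -8, ergibt die Geschwindigkeit: v(t) = -8·exp(-2·t). Wir haben die Geschwindigkeit v(t) = -8·exp(-2·t). Durch Einsetzen von t = log(3)/2: v(log(3)/2) = -8/3.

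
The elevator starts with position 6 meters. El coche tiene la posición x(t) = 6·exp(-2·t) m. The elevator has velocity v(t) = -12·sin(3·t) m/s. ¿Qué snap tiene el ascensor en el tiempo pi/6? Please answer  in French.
Pour résoudre ceci, nous devons prendre 3 dérivées de notre équation de la vitesse v(t) = -12·sin(3·t). La dérivée de la vitesse donne l'accélération: a(t) = -36·cos(3·t). La dérivée de l'accélération donne le jerk: j(t) = 108·sin(3·t). En dérivant le jerk, nous obtenons le snap: s(t) = 324·cos(3·t). Nous avons le snap s(t) = 324·cos(3·t). En substituant t = pi/6: s(pi/6) = 0.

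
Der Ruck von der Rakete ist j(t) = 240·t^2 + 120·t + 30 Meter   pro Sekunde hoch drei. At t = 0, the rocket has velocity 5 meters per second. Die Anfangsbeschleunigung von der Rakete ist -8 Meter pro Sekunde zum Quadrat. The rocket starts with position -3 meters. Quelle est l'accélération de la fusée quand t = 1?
Nous devons trouver la primitive de notre équation du jerk j(t) = 240·t^2 + 120·t + 30 1 fois. L'intégrale du jerk est l'accélération. En utilisant a(0) = -8, nous obtenons a(t) = 80·t^3 + 60·t^2 + 30·t - 8. Nous avons l'accélération a(t) = 80·t^3 + 60·t^2 + 30·t - 8. En substituant t = 1: a(1) = 162.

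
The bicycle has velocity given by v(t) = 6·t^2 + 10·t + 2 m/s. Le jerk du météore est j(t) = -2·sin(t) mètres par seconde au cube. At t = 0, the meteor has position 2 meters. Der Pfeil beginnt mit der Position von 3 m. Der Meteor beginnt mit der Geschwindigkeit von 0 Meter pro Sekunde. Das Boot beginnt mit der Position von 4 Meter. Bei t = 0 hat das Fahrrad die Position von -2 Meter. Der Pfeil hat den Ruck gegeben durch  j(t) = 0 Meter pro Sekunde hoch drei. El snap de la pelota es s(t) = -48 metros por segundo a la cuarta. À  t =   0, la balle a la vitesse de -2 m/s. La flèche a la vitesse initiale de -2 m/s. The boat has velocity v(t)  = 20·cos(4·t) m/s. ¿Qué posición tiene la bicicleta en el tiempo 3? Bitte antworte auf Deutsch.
Um dies zu lösen, müssen wir 1 Integral unserer Gleichung für die Geschwindigkeit v(t) = 6·t^2 + 10·t + 2 finden. Durch Integration von der Geschwindigkeit und Verwendung der Anfangsbedingung x(0) = -2, erhalten wir x(t) = 2·t^3 + 5·t^2 + 2·t - 2. Aus der Gleichung für die Position x(t) = 2·t^3 + 5·t^2 + 2·t - 2, setzen wir t = 3 ein und erhalten x = 103.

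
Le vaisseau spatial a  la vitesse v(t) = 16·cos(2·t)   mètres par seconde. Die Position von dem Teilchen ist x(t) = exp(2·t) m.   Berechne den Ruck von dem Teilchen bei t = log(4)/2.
Um dies zu lösen, müssen wir 3 Ableitungen unserer Gleichung für die Position x(t) = exp(2·t) nehmen. Durch Ableiten von der Position erhalten wir die Geschwindigkeit: v(t) = 2·exp(2·t). Die Ableitung von der Geschwindigkeit ergibt die Beschleunigung: a(t) = 4·exp(2·t). Mit d/dt von a(t) finden wir j(t) = 8·exp(2·t). Wir haben den Ruck j(t) = 8·exp(2·t). Durch Einsetzen von t = log(4)/2: j(log(4)/2) = 32.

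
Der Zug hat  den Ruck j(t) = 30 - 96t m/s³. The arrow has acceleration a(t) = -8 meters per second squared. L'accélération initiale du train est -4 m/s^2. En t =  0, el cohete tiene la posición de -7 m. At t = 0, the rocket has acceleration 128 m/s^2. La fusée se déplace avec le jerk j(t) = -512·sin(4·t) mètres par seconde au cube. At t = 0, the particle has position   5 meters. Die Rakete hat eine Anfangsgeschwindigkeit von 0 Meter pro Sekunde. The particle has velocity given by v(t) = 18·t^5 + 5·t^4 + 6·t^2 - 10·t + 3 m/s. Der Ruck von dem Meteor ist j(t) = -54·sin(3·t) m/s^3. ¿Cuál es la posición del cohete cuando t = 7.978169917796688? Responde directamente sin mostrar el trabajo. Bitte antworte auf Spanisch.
En t = 7.978169917796688, x = -6.03307650581931.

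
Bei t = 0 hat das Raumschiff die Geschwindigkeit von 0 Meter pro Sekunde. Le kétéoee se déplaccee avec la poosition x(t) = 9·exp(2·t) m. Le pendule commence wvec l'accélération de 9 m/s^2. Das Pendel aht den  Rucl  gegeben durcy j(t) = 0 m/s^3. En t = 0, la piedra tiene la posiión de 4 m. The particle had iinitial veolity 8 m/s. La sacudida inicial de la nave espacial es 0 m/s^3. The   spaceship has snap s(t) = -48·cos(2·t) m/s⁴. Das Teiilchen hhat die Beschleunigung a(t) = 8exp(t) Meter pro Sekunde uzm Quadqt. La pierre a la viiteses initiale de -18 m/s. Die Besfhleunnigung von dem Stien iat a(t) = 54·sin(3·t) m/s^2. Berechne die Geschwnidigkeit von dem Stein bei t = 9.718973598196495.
Wir müssen das Integral unserer Gleichung für die Beschleunigung a(t) = 54·sin(3·t) 1-mal finden. Durch Integration von der Beschleunigung und Verwendung der Anfangsbedingung v(0) = -18, erhalten wir v(t) = -18·cos(3·t). Aus der Gleichung für die Geschwindigkeit v(t) = -18·cos(3·t), setzen wir t = 9.718973598196495 ein und erhalten v = 11.4327932509377.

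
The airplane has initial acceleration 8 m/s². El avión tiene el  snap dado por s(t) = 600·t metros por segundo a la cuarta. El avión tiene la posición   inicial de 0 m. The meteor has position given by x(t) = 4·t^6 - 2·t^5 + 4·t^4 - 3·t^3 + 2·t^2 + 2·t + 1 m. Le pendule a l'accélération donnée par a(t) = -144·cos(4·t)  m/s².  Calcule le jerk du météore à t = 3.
Pour résoudre ceci, nous devons prendre 3 dérivées de notre équation de la position x(t) = 4·t^6 - 2·t^5 + 4·t^4 - 3·t^3 + 2·t^2 + 2·t + 1. En prenant d/dt de x(t), nous trouvons v(t) = 24·t^5 - 10·t^4 + 16·t^3 - 9·t^2 + 4·t + 2. En prenant d/dt de v(t), nous trouvons a(t) = 120·t^4 - 40·t^3 + 48·t^2 - 18·t + 4. La dérivée de l'accélération donne le jerk: j(t) = 480·t^3 - 120·t^2 + 96·t - 18. De l'équation du jerk j(t) = 480·t^3 - 120·t^2 + 96·t - 18, nous substituons t = 3 pour obtenir j = 12150.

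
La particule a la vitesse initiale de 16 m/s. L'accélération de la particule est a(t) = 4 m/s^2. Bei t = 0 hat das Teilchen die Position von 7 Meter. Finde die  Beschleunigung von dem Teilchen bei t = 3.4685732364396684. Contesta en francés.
En utilisant a(t) = 4 et en substituant t = 3.4685732364396684, nous trouvons a = 4.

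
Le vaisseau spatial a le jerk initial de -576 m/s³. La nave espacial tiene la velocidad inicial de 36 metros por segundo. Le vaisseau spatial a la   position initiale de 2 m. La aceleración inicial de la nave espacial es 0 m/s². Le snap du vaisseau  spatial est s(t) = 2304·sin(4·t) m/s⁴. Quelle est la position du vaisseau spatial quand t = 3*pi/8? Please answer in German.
Um dies zu lösen, müssen wir 4 Integrale unserer Gleichung für den Snap s(t) = 2304·sin(4·t) finden. Das Integral von dem Snap ist der Ruck. Mit j(0) = -576 erhalten wir j(t) = -576·cos(4·t). Mit ∫j(t)dt und Anwendung von a(0) = 0, finden wir a(t) = -144·sin(4·t). Mit ∫a(t)dt und Anwendung von v(0) = 36, finden wir v(t) = 36·cos(4·t). Die Stammfunktion von der Geschwindigkeit ist die Position. Mit x(0) = 2 erhalten wir x(t) = 9·sin(4·t) + 2. Aus der Gleichung für die Position x(t) = 9·sin(4·t) + 2, setzen wir t = 3*pi/8 ein und erhalten x = -7.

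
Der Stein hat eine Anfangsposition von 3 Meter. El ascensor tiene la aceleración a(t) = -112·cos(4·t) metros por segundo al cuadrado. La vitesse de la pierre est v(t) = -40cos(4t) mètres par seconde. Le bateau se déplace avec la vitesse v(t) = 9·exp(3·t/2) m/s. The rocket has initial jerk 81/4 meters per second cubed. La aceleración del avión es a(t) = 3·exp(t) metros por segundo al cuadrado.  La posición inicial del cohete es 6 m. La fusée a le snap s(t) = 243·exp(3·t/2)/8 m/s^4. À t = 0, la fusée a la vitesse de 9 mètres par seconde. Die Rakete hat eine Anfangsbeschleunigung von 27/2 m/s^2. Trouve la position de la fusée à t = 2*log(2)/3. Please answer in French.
Pour résoudre ceci, nous devons prendre 4 intégrales de notre équation du snap s(t) = 243·exp(3·t/2)/8. L'intégrale du snap est le jerk. En utilisant j(0) = 81/4, nous obtenons j(t) = 81·exp(3·t/2)/4. En intégrant le jerk et en utilisant la condition initiale a(0) = 27/2, nous obtenons a(t) = 27·exp(3·t/2)/2. La primitive de l'accélération, avec v(0) = 9, donne la vitesse: v(t) = 9·exp(3·t/2). En prenant ∫v(t)dt et en appliquant x(0) = 6, nous trouvons x(t) = 6·exp(3·t/2). Nous avons la position x(t) = 6·exp(3·t/2). En substituant t = 2*log(2)/3: x(2*log(2)/3) = 12.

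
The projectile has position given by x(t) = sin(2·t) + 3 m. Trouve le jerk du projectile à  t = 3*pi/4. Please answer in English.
We must differentiate our position equation x(t) = sin(2·t) + 3 3 times. The derivative of position gives velocity: v(t) = 2·cos(2·t). The derivative of velocity gives acceleration: a(t) = -4·sin(2·t). Differentiating acceleration, we get jerk: j(t) = -8·cos(2·t). We have jerk j(t) = -8·cos(2·t). Substituting t = 3*pi/4: j(3*pi/4) = 0.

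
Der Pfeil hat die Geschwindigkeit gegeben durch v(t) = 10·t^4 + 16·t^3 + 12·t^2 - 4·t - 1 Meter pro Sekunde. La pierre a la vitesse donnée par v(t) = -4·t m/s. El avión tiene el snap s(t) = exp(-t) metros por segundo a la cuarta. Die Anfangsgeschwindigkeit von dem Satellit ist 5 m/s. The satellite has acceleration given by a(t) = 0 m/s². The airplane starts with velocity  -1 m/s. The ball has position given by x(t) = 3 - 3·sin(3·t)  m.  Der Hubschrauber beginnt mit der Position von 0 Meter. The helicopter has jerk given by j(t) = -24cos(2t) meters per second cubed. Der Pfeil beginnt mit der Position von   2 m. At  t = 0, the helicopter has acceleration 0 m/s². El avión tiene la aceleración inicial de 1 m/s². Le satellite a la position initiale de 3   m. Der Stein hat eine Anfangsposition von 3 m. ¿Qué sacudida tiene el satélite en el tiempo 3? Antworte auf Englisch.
Starting from acceleration a(t) = 0, we take 1 derivative. Differentiating acceleration, we get jerk: j(t) = 0. We have jerk j(t) = 0. Substituting t = 3: j(3) = 0.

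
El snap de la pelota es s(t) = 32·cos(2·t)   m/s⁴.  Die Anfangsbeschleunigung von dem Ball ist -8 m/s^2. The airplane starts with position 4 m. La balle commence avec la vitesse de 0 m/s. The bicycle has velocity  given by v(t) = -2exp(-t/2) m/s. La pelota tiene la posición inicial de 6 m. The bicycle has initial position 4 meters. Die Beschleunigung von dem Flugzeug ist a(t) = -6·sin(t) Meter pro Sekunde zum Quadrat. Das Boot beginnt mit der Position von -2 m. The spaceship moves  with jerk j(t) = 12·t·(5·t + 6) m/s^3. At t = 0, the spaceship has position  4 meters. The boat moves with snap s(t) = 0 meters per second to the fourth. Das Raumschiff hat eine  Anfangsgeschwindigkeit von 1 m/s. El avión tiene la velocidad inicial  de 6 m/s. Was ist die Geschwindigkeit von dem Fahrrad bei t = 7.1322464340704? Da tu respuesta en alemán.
Aus der Gleichung für die Geschwindigkeit v(t) = -2·exp(-t/2), setzen wir t = 7.1322464340704 ein und erhalten v = -0.0565304393426739.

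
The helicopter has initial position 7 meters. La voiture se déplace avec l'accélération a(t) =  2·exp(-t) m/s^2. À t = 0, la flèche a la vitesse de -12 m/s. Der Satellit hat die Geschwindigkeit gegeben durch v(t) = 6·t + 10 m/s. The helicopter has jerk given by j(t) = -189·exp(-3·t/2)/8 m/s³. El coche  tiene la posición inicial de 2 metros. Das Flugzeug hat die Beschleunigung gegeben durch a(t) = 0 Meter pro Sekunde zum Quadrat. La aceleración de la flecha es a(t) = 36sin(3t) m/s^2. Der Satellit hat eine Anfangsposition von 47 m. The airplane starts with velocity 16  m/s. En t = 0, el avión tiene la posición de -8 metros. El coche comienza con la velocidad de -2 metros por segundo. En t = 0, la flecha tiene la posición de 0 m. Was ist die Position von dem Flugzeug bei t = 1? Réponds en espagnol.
Partiendo de la aceleración a(t) = 0, tomamos 2 integrales. La integral de la aceleración, con v(0) = 16, da la velocidad: v(t) = 16. Tomando ∫v(t)dt y aplicando x(0) = -8, encontramos x(t) = 16·t - 8. Usando x(t) = 16·t - 8 y sustituyendo t = 1, encontramos x = 8.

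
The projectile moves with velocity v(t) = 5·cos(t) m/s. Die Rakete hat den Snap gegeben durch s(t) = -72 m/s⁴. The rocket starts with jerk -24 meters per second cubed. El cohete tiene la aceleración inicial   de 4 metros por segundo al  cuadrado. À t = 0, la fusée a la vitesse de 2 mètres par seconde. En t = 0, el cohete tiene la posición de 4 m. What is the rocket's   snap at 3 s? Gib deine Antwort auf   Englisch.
Using s(t) = -72 and substituting t = 3, we find s = -72.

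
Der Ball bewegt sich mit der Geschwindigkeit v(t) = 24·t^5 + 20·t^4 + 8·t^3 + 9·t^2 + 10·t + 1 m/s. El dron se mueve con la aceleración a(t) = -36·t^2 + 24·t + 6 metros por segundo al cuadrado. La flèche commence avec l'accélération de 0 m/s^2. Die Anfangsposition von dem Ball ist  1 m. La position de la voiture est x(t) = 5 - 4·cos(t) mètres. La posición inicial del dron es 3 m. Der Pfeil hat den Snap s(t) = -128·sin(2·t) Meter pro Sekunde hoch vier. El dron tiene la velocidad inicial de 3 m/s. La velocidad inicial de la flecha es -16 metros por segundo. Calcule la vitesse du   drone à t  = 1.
En partant de l'accélération a(t) = -36·t^2 + 24·t + 6, nous prenons 1 primitive. En intégrant l'accélération et en utilisant la condition initiale v(0) = 3, nous obtenons v(t) = -12·t^3 + 12·t^2 + 6·t + 3. En utilisant v(t) = -12·t^3 + 12·t^2 + 6·t + 3 et en substituant t = 1, nous trouvons v = 9.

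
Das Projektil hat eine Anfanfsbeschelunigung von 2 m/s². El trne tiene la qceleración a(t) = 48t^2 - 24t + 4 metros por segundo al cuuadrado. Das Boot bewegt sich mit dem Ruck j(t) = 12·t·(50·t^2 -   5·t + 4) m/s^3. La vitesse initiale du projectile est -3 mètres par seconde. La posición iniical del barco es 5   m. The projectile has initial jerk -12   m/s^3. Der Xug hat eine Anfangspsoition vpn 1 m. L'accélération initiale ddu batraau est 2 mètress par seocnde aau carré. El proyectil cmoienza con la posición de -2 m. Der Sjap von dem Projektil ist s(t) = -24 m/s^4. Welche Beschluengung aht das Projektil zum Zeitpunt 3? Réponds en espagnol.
Debemos encontrar la antiderivada de nuestra ecuación del snap s(t) = -24 2 veces. Integrando el snap y usando la condición inicial j(0) = -12, obtenemos j(t) = -24·t - 12. Integrando la sacudida y usando la condición inicial a(0) = 2, obtenemos a(t) = -12·t^2 - 12·t + 2. Tenemos la aceleración a(t) = -12·t^2 - 12·t + 2. Sustituyendo t = 3: a(3) = -142.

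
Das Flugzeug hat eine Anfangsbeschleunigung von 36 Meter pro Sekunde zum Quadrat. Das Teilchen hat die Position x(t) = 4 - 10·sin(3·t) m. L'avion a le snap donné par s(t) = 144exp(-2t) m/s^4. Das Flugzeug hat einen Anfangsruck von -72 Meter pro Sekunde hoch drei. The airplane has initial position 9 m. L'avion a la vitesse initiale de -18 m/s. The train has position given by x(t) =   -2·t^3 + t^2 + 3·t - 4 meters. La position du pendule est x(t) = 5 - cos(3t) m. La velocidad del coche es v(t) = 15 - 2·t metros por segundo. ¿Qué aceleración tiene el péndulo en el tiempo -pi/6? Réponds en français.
Pour résoudre ceci, nous devons prendre 2 dérivées de notre équation de la position x(t) = 5 - cos(3·t). En prenant d/dt de x(t), nous trouvons v(t) = 3·sin(3·t). En prenant d/dt de v(t), nous trouvons a(t) = 9·cos(3·t). Nous avons l'accélération a(t) = 9·cos(3·t). En substituant t = -pi/6: a(-pi/6) = 0.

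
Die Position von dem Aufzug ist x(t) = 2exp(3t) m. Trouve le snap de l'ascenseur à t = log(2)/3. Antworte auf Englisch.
We must differentiate our position equation x(t) = 2·exp(3·t) 4 times. The derivative of position gives velocity: v(t) = 6·exp(3·t). The derivative of velocity gives acceleration: a(t) = 18·exp(3·t). The derivative of acceleration gives jerk: j(t) = 54·exp(3·t). The derivative of jerk gives snap: s(t) = 162·exp(3·t). From the given snap equation s(t) = 162·exp(3·t), we substitute t = log(2)/3 to get s = 324.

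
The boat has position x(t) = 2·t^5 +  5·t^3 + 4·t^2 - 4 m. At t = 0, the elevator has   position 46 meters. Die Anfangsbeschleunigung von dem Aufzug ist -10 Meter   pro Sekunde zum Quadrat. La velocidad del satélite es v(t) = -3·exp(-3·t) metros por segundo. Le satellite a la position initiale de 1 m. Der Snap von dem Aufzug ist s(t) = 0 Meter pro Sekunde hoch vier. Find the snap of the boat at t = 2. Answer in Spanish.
Debemos derivar nuestra ecuación de la posición x(t) = 2·t^5 + 5·t^3 + 4·t^2 - 4 4 veces. Tomando d/dt de x(t), encontramos v(t) = 10·t^4 + 15·t^2 + 8·t. Tomando d/dt de v(t), encontramos a(t) = 40·t^3 + 30·t + 8. Tomando d/dt de a(t), encontramos j(t) = 120·t^2 + 30. La derivada de la sacudida da el snap: s(t) = 240·t. De la ecuación del snap s(t) = 240·t, sustituimos t = 2 para obtener s = 480.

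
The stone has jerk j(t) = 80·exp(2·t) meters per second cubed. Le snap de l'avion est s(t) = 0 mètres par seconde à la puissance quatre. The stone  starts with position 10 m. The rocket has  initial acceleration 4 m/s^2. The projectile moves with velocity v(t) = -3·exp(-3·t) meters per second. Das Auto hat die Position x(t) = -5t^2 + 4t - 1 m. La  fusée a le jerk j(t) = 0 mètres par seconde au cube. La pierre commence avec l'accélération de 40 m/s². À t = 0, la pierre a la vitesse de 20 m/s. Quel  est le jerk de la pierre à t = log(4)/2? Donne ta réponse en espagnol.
Tenemos la sacudida j(t) = 80·exp(2·t). Sustituyendo t = log(4)/2: j(log(4)/2) = 320.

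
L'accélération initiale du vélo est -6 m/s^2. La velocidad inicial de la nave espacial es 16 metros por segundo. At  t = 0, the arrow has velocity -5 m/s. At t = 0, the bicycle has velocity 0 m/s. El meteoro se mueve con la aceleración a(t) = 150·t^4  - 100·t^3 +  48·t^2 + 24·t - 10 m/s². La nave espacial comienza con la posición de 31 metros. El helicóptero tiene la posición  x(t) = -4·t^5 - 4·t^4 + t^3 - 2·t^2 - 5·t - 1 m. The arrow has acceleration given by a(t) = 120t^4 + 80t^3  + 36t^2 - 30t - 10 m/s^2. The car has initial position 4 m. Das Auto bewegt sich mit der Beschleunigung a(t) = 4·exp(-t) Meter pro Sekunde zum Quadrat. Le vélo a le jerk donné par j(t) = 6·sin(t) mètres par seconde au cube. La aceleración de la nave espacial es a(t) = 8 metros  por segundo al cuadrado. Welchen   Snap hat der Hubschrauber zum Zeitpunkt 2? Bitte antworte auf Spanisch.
Para resolver esto, necesitamos tomar 4 derivadas de nuestra ecuación de la posición x(t) = -4·t^5 - 4·t^4 + t^3 - 2·t^2 - 5·t - 1. La derivada de la posición da la velocidad: v(t) = -20·t^4 - 16·t^3 + 3·t^2 - 4·t - 5. Tomando d/dt de v(t), encontramos a(t) = -80·t^3 - 48·t^2 + 6·t - 4. Derivando la aceleración, obtenemos la sacudida: j(t) = -240·t^2 - 96·t + 6. Tomando d/dt de j(t), encontramos s(t) = -480·t - 96. Tenemos el snap s(t) = -480·t - 96. Sustituyendo t = 2: s(2) = -1056.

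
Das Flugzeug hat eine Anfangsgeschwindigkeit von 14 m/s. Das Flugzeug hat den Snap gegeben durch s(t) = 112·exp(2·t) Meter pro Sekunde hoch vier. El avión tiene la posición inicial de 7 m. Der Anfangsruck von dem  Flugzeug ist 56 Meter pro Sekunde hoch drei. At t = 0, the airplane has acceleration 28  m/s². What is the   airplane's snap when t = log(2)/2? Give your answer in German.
Mit s(t) = 112·exp(2·t) und Einsetzen von t = log(2)/2, finden wir s = 224.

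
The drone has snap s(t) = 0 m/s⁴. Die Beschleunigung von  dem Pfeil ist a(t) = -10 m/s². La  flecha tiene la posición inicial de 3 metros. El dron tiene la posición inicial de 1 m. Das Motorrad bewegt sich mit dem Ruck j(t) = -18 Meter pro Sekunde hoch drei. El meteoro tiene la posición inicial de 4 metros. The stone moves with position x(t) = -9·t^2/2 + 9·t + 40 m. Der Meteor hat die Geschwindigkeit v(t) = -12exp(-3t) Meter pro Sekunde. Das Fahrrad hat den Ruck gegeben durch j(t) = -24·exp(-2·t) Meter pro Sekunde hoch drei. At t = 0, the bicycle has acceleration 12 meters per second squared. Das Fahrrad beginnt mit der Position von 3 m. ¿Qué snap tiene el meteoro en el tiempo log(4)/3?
Partiendo de la velocidad v(t) = -12·exp(-3·t), tomamos 3 derivadas. Derivando la velocidad, obtenemos la aceleración: a(t) = 36·exp(-3·t). Tomando d/dt de a(t), encontramos j(t) = -108·exp(-3·t). Tomando d/dt de j(t), encontramos s(t) = 324·exp(-3·t). Tenemos el snap s(t) = 324·exp(-3·t). Sustituyendo t = log(4)/3: s(log(4)/3) = 81.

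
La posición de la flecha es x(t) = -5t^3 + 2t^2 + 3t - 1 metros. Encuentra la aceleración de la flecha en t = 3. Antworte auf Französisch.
En partant de la position x(t) = -5·t^3 + 2·t^2 + 3·t - 1, nous prenons 2 dérivées. La dérivée de la position donne la vitesse: v(t) = -15·t^2 + 4·t + 3. En prenant d/dt de v(t), nous trouvons a(t) = 4 - 30·t. Nous avons l'accélération a(t) = 4 - 30·t. En substituant t = 3: a(3) = -86.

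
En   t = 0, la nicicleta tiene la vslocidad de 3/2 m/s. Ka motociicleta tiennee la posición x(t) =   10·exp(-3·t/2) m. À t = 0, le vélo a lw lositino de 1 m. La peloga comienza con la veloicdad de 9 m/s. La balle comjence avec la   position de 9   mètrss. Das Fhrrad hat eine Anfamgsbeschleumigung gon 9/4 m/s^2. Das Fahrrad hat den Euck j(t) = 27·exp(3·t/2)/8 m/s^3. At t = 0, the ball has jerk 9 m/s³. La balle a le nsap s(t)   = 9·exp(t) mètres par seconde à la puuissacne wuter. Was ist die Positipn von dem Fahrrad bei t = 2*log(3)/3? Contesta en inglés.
We must find the integral of our jerk equation j(t) = 27·exp(3·t/2)/8 3 times. Finding the antiderivative of j(t) and using a(0) = 9/4: a(t) = 9·exp(3·t/2)/4. Taking ∫a(t)dt and applying v(0) = 3/2, we find v(t) = 3·exp(3·t/2)/2. Taking ∫v(t)dt and applying x(0) = 1, we find x(t) = exp(3·t/2). We have position x(t) = exp(3·t/2). Substituting t = 2*log(3)/3: x(2*log(3)/3) = 3.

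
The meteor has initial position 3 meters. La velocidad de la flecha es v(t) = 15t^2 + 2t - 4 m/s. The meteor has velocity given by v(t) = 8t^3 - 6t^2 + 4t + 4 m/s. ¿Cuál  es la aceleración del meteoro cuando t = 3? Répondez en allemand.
Ausgehend von der Geschwindigkeit v(t) = 8·t^3 - 6·t^2 + 4·t + 4, nehmen wir 1 Ableitung. Mit d/dt von v(t) finden wir a(t) = 24·t^2 - 12·t + 4. Aus der Gleichung für die Beschleunigung a(t) = 24·t^2 - 12·t + 4, setzen wir t = 3 ein und erhalten a = 184.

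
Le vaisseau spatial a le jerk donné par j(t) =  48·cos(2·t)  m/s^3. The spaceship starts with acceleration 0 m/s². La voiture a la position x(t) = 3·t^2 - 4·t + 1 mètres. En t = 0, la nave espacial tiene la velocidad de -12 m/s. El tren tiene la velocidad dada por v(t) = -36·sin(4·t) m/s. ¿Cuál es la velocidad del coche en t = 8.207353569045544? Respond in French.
Pour résoudre ceci, nous devons prendre 1 dérivée de notre équation de la position x(t) = 3·t^2 - 4·t + 1. En dérivant la position, nous obtenons la vitesse: v(t) = 6·t - 4. Nous avons la vitesse v(t) = 6·t - 4. En substituant t = 8.207353569045544: v(8.207353569045544) = 45.2441214142733.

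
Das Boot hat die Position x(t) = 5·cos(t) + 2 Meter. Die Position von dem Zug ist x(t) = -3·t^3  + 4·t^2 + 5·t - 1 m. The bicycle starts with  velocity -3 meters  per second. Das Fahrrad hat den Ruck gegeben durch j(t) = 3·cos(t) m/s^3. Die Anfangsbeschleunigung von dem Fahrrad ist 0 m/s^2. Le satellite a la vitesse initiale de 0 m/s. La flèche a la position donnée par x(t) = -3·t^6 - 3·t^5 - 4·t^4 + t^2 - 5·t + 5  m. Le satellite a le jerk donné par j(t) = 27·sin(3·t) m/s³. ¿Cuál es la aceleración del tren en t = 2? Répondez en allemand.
Ausgehend von der Position x(t) = -3·t^3 + 4·t^2 + 5·t - 1, nehmen wir 2 Ableitungen. Die Ableitung von der Position ergibt die Geschwindigkeit: v(t) = -9·t^2 + 8·t + 5. Durch Ableiten von der Geschwindigkeit erhalten wir die Beschleunigung: a(t) = 8 - 18·t. Aus der Gleichung für die Beschleunigung a(t) = 8 - 18·t, setzen wir t = 2 ein und erhalten a = -28.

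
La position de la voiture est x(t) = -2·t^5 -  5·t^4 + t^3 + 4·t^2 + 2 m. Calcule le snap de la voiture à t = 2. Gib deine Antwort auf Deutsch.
Wir müssen unsere Gleichung für die Position x(t) = -2·t^5 - 5·t^4 + t^3 + 4·t^2 + 2 4-mal ableiten. Die Ableitung von der Position ergibt die Geschwindigkeit: v(t) = -10·t^4 - 20·t^3 + 3·t^2 + 8·t. Durch Ableiten von der Geschwindigkeit erhalten wir die Beschleunigung: a(t) = -40·t^3 - 60·t^2 + 6·t + 8. Die Ableitung von der Beschleunigung ergibt den Ruck: j(t) = -120·t^2 - 120·t + 6. Durch Ableiten von dem Ruck erhalten wir den Snap: s(t) = -240·t - 120. Mit s(t) = -240·t - 120 und Einsetzen von t = 2, finden wir s = -600.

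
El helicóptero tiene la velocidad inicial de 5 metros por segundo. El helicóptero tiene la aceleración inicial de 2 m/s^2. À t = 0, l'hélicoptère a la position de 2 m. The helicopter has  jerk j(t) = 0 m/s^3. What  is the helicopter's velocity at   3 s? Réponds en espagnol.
Necesitamos integrar nuestra ecuación de la sacudida j(t) = 0 2 veces. Tomando ∫j(t)dt y aplicando a(0) = 2, encontramos a(t) = 2. Tomando ∫a(t)dt y aplicando v(0) = 5, encontramos v(t) = 2·t + 5. Usando v(t) = 2·t + 5 y sustituyendo t = 3, encontramos v = 11.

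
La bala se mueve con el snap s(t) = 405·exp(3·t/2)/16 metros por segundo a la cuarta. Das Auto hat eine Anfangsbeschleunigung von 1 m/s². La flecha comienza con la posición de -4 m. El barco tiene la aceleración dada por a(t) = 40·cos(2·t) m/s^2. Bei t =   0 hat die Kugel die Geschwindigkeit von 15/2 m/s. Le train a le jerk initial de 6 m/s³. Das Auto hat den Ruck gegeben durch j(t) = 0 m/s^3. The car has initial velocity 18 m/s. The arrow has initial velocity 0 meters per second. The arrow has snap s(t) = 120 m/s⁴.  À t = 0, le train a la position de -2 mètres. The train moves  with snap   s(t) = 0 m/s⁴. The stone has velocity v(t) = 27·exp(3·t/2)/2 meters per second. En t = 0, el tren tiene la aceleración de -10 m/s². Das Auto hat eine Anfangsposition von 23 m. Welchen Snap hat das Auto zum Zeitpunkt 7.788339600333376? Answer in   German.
Wir müssen unsere Gleichung für den Ruck j(t) = 0 1-mal ableiten. Durch Ableiten von dem Ruck erhalten wir den Snap: s(t) = 0. Aus der Gleichung für den Snap s(t) = 0, setzen wir t = 7.788339600333376 ein und erhalten s = 0.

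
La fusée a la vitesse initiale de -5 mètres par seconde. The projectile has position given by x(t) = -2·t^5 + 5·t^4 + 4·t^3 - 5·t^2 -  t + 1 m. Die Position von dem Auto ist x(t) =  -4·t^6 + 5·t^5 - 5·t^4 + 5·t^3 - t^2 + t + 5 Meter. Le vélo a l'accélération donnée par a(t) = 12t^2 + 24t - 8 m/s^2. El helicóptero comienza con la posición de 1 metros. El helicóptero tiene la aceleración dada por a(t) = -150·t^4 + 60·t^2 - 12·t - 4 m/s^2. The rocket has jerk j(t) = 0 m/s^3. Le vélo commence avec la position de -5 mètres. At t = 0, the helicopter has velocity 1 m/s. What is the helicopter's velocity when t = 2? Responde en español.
Partiendo de la aceleración a(t) = -150·t^4 + 60·t^2 - 12·t - 4, tomamos 1 integral. Integrando la aceleración y usando la condición inicial v(0) = 1, obtenemos v(t) = -30·t^5 + 20·t^3 - 6·t^2 - 4·t + 1. Usando v(t) = -30·t^5 + 20·t^3 - 6·t^2 - 4·t + 1 y sustituyendo t = 2, encontramos v = -831.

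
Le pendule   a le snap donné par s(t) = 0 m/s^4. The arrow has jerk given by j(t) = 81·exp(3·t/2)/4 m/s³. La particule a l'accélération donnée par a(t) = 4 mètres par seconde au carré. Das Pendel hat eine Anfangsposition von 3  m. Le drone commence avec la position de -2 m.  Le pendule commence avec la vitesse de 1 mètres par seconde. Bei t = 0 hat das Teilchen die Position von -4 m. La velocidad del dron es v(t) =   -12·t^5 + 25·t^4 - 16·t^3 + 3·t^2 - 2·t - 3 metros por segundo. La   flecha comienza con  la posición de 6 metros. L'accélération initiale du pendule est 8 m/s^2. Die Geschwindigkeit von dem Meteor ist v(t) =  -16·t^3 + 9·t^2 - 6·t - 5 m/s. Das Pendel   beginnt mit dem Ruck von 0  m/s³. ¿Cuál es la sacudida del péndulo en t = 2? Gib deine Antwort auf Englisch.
Starting from snap s(t) = 0, we take 1 integral. Taking ∫s(t)dt and applying j(0) = 0, we find j(t) = 0. Using j(t) = 0 and substituting t = 2, we find j = 0.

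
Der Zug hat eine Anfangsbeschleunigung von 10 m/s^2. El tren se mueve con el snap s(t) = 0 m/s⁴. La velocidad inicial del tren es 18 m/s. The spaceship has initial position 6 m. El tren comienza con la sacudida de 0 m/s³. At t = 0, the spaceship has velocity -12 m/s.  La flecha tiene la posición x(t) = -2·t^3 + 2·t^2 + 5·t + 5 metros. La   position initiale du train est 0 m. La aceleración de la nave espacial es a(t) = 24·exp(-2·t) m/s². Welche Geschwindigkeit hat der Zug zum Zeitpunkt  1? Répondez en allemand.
Ausgehend von dem Snap s(t) = 0, nehmen wir 3 Integrale. Die Stammfunktion von dem Snap, mit j(0) = 0, ergibt den Ruck: j(t) = 0. Durch Integration von dem Ruck und Verwendung der Anfangsbedingung a(0) = 10, erhalten wir a(t) = 10. Mit ∫a(t)dt und Anwendung von v(0) = 18, finden wir v(t) = 10·t + 18. Aus der Gleichung für die Geschwindigkeit v(t) = 10·t + 18, setzen wir t = 1 ein und erhalten v = 28.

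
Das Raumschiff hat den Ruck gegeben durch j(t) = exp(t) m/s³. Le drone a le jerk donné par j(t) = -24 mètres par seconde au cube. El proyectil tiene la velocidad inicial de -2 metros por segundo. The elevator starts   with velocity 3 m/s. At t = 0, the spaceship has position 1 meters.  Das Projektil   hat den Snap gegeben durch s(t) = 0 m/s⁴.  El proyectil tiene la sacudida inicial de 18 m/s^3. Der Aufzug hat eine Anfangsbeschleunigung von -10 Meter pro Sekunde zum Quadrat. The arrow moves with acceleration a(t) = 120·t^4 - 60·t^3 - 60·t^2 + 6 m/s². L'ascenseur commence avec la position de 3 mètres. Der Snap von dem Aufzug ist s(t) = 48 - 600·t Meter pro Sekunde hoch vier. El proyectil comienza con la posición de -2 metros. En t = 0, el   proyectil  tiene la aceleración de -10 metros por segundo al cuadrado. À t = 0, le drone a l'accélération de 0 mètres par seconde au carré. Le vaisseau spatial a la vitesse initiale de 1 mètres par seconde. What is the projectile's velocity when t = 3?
We need to integrate our snap equation s(t) = 0 3 times. The integral of snap, with j(0) = 18, gives jerk: j(t) = 18. The antiderivative of jerk, with a(0) = -10, gives acceleration: a(t) = 18·t - 10. Integrating acceleration and using the initial condition v(0) = -2, we get v(t) = 9·t^2 - 10·t - 2. Using v(t) = 9·t^2 - 10·t - 2 and substituting t = 3, we find v = 49.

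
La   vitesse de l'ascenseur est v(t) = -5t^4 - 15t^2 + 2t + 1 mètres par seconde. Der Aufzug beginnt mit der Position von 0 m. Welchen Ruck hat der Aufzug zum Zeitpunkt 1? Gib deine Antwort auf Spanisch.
Debemos derivar nuestra ecuación de la velocidad v(t) = -5·t^4 - 15·t^2 + 2·t + 1 2 veces. La derivada de la velocidad da la aceleración: a(t) = -20·t^3 - 30·t + 2. Derivando la aceleración, obtenemos la sacudida: j(t) = -60·t^2 - 30. De la ecuación de la sacudida j(t) = -60·t^2 - 30, sustituimos t = 1 para obtener j = -90.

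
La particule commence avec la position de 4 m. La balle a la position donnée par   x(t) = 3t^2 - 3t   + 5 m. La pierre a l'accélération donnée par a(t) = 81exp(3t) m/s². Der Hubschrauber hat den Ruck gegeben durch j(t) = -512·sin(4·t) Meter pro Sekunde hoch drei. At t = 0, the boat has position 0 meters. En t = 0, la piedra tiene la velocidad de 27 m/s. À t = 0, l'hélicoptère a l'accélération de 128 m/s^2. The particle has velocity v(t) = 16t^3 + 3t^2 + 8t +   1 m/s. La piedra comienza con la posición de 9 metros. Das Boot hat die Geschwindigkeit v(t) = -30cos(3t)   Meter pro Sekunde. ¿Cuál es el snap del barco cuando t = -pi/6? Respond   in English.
We must differentiate our velocity equation v(t) = -30·cos(3·t) 3 times. Taking d/dt of v(t), we find a(t) = 90·sin(3·t). Differentiating acceleration, we get jerk: j(t) = 270·cos(3·t). Taking d/dt of j(t), we find s(t) = -810·sin(3·t). Using s(t) = -810·sin(3·t) and substituting t = -pi/6, we find s = 810.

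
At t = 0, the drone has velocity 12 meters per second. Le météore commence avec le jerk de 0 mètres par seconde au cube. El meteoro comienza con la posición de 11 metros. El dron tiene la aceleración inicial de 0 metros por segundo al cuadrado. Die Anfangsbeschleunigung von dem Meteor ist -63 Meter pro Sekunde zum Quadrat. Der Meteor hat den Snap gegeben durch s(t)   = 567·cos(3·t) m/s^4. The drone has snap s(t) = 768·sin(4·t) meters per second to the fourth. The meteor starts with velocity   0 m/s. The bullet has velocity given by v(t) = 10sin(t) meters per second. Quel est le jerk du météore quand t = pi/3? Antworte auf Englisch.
We need to integrate our snap equation s(t) = 567·cos(3·t) 1 time. The integral of snap is jerk. Using j(0) = 0, we get j(t) = 189·sin(3·t). Using j(t) = 189·sin(3·t) and substituting t = pi/3, we find j = 0.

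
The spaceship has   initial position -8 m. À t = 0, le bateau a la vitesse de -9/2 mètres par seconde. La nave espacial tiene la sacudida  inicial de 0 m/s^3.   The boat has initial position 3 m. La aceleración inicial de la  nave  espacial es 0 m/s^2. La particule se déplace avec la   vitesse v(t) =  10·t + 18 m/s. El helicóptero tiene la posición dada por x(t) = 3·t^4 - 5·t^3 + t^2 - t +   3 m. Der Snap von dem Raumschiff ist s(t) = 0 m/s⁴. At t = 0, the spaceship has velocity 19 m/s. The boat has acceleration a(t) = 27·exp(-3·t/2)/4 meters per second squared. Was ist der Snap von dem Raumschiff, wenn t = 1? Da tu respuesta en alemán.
Wir haben den Snap s(t) = 0. Durch Einsetzen von t = 1: s(1) = 0.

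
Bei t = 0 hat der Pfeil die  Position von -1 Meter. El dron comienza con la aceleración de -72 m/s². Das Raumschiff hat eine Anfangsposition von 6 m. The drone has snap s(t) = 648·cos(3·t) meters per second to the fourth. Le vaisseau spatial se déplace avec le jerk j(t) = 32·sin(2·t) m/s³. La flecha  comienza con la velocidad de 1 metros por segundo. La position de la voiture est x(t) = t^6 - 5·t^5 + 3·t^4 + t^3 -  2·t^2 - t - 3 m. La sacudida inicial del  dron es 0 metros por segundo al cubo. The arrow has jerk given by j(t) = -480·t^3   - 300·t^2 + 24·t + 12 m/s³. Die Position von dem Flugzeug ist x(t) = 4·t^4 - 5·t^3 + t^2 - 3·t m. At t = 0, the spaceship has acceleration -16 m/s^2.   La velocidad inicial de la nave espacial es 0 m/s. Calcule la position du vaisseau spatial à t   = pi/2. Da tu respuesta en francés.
En partant du jerk j(t) = 32·sin(2·t), nous prenons 3 intégrales. En intégrant le jerk et en utilisant la condition initiale a(0) = -16, nous obtenons a(t) = -16·cos(2·t). L'intégrale de l'accélération est la vitesse. En utilisant v(0) = 0, nous obtenons v(t) = -8·sin(2·t). L'intégrale de la vitesse est la position. En utilisant x(0) = 6, nous obtenons x(t) = 4·cos(2·t) + 2. Nous avons la position x(t) = 4·cos(2·t) + 2. En substituant t = pi/2: x(pi/2) = -2.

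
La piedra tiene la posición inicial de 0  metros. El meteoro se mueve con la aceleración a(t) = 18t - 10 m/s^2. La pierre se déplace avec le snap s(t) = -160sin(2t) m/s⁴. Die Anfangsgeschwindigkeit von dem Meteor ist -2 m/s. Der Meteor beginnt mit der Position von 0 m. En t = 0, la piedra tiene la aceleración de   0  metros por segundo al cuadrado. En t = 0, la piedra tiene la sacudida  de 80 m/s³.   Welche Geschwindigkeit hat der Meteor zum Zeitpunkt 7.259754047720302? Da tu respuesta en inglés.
We must find the antiderivative of our acceleration equation a(t) = 18·t - 10 1 time. Integrating acceleration and using the initial condition v(0) = -2, we get v(t) = 9·t^2 - 10·t - 2. Using v(t) = 9·t^2 - 10·t - 2 and substituting t = 7.259754047720302, we find v = 399.738719023319.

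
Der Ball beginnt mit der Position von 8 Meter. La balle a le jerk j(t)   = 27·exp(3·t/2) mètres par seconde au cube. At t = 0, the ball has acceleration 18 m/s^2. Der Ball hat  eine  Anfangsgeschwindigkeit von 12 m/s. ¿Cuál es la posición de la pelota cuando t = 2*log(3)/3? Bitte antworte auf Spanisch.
Necesitamos integrar nuestra ecuación de la sacudida j(t) = 27·exp(3·t/2) 3 veces. Integrando la sacudida y usando la condición inicial a(0) = 18, obtenemos a(t) = 18·exp(3·t/2). La integral de la aceleración, con v(0) = 12, da la velocidad: v(t) = 12·exp(3·t/2). La integral de la velocidad es la posición. Usando x(0) = 8, obtenemos x(t) = 8·exp(3·t/2). Tenemos la posición x(t) = 8·exp(3·t/2). Sustituyendo t = 2*log(3)/3: x(2*log(3)/3) = 24.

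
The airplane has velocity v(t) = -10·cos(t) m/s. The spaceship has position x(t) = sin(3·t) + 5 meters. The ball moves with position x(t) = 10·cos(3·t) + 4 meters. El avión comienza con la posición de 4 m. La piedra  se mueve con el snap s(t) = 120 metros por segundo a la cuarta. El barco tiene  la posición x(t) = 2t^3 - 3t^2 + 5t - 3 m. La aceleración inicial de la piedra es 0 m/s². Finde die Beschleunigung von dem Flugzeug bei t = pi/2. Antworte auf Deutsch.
Ausgehend von der Geschwindigkeit v(t) = -10·cos(t), nehmen wir 1 Ableitung. Durch Ableiten von der Geschwindigkeit erhalten wir die Beschleunigung: a(t) = 10·sin(t). Mit a(t) = 10·sin(t) und Einsetzen von t = pi/2, finden wir a = 10.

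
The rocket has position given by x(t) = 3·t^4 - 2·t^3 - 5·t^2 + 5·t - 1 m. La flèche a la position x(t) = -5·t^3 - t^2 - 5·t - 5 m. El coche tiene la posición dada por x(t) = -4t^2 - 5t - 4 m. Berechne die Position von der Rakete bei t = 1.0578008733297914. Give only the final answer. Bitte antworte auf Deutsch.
Bei t = 1.0578008733297914, x = 0.0831520387440214.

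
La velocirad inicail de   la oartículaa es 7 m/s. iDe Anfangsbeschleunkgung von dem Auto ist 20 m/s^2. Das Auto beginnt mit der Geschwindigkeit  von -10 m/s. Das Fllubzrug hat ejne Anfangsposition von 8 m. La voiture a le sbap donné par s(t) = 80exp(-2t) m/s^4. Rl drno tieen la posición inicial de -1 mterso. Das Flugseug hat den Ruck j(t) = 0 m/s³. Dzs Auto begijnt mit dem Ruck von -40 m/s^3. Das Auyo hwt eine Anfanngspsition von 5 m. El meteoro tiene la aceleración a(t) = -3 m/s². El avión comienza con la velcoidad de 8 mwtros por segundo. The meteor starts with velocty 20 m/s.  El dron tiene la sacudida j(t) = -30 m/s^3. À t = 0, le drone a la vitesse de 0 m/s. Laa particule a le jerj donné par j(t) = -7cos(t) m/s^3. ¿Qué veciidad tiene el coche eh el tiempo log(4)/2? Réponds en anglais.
To solve this, we need to take 3 integrals of our snap equation s(t) = 80·exp(-2·t). The antiderivative of snap is jerk. Using j(0) = -40, we get j(t) = -40·exp(-2·t). Finding the integral of j(t) and using a(0) = 20: a(t) = 20·exp(-2·t). The antiderivative of acceleration, with v(0) = -10, gives velocity: v(t) = -10·exp(-2·t). Using v(t) = -10·exp(-2·t) and substituting t = log(4)/2, we find v = -5/2.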